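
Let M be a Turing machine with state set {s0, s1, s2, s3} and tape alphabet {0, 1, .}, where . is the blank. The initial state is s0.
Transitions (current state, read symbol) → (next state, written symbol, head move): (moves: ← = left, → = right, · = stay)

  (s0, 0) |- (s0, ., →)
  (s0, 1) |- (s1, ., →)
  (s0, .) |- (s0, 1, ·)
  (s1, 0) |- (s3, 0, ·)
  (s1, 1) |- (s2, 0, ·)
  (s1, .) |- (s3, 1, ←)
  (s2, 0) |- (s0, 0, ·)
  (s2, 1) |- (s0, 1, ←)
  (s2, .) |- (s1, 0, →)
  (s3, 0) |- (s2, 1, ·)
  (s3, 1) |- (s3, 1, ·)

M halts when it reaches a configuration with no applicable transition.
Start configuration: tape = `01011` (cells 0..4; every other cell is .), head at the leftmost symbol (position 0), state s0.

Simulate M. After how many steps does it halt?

17

state=s0 head=0 tape=[0]1011..   (s0,0)→(s0,.,→)
state=s0 head=1 tape=.[1]011..   (s0,1)→(s1,.,→)
state=s1 head=2 tape=..[0]11..   (s1,0)→(s3,0,·)
state=s3 head=2 tape=..[0]11..   (s3,0)→(s2,1,·)
state=s2 head=2 tape=..[1]11..   (s2,1)→(s0,1,←)
state=s0 head=1 tape=.[.]111..   (s0,.)→(s0,1,·)
state=s0 head=1 tape=.[1]111..   (s0,1)→(s1,.,→)
state=s1 head=2 tape=..[1]11..   (s1,1)→(s2,0,·)
state=s2 head=2 tape=..[0]11..   (s2,0)→(s0,0,·)
state=s0 head=2 tape=..[0]11..   (s0,0)→(s0,.,→)
state=s0 head=3 tape=...[1]1..   (s0,1)→(s1,.,→)
state=s1 head=4 tape=....[1]..   (s1,1)→(s2,0,·)
state=s2 head=4 tape=....[0]..   (s2,0)→(s0,0,·)
state=s0 head=4 tape=....[0]..   (s0,0)→(s0,.,→)
state=s0 head=5 tape=.....[.].   (s0,.)→(s0,1,·)
state=s0 head=5 tape=.....[1].   (s0,1)→(s1,.,→)
state=s1 head=6 tape=......[.]   (s1,.)→(s3,1,←)
state=s3 head=5 tape=.....[.]1
M halts after 17 transitions.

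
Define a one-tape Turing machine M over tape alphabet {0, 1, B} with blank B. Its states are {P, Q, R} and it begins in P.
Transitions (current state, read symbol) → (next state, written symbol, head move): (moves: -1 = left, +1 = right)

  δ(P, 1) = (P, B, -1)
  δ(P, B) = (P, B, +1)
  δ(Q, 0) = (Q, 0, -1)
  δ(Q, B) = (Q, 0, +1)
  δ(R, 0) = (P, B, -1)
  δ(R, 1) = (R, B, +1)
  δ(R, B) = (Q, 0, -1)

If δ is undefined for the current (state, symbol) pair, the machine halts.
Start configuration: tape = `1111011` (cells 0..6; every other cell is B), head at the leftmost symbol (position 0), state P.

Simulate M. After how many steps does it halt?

state=P head=0 tape=B[1]111011   (P,1)→(P,B,-1)
state=P head=-1 tape=[B]B111011   (P,B)→(P,B,+1)
state=P head=0 tape=B[B]111011   (P,B)→(P,B,+1)
state=P head=1 tape=BB[1]11011   (P,1)→(P,B,-1)
state=P head=0 tape=B[B]B11011   (P,B)→(P,B,+1)
state=P head=1 tape=BB[B]11011   (P,B)→(P,B,+1)
state=P head=2 tape=BBB[1]1011   (P,1)→(P,B,-1)
state=P head=1 tape=BB[B]B1011   (P,B)→(P,B,+1)
state=P head=2 tape=BBB[B]1011   (P,B)→(P,B,+1)
state=P head=3 tape=BBBB[1]011   (P,1)→(P,B,-1)
state=P head=2 tape=BBB[B]B011   (P,B)→(P,B,+1)
state=P head=3 tape=BBBB[B]011   (P,B)→(P,B,+1)
state=P head=4 tape=BBBBB[0]11
M halts after 12 transitions.

12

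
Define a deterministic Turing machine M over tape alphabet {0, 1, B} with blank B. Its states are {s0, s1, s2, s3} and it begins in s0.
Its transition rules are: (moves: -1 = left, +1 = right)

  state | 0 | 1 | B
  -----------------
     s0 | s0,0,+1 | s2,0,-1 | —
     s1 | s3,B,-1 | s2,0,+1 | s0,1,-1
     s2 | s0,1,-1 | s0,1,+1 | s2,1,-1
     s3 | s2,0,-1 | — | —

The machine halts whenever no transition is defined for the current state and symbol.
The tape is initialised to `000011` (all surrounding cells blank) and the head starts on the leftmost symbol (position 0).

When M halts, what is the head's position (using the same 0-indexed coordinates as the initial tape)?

state=s0 head=0 tape=B[0]00011   (s0,0)→(s0,0,+1)
state=s0 head=1 tape=B0[0]0011   (s0,0)→(s0,0,+1)
state=s0 head=2 tape=B00[0]011   (s0,0)→(s0,0,+1)
state=s0 head=3 tape=B000[0]11   (s0,0)→(s0,0,+1)
state=s0 head=4 tape=B0000[1]1   (s0,1)→(s2,0,-1)
state=s2 head=3 tape=B000[0]01   (s2,0)→(s0,1,-1)
state=s0 head=2 tape=B00[0]101   (s0,0)→(s0,0,+1)
state=s0 head=3 tape=B000[1]01   (s0,1)→(s2,0,-1)
state=s2 head=2 tape=B00[0]001   (s2,0)→(s0,1,-1)
state=s0 head=1 tape=B0[0]1001   (s0,0)→(s0,0,+1)
state=s0 head=2 tape=B00[1]001   (s0,1)→(s2,0,-1)
state=s2 head=1 tape=B0[0]0001   (s2,0)→(s0,1,-1)
state=s0 head=0 tape=B[0]10001   (s0,0)→(s0,0,+1)
state=s0 head=1 tape=B0[1]0001   (s0,1)→(s2,0,-1)
state=s2 head=0 tape=B[0]00001   (s2,0)→(s0,1,-1)
state=s0 head=-1 tape=[B]100001
At halt the head is at cell -1.

-1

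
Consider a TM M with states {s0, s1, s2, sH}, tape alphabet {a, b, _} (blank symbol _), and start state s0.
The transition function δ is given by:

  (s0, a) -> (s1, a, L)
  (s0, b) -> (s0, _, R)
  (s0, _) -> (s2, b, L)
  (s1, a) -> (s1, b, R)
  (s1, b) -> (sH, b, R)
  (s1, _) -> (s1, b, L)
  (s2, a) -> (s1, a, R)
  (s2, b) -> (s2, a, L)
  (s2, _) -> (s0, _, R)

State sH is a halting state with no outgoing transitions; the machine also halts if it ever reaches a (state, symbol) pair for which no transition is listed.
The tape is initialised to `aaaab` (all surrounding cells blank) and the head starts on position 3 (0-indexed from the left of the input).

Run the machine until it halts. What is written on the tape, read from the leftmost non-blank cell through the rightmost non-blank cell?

aabbb

s0 | aaa[a]b_   read a → write a, move L, go to s1
s1 | aa[a]ab_   read a → write b, move R, go to s1
s1 | aab[a]b_   read a → write b, move R, go to s1
s1 | aabb[b]_   read b → write b, move R, go to sH
sH | aabbb[_]
The non-blank tape span at halt is aabbb.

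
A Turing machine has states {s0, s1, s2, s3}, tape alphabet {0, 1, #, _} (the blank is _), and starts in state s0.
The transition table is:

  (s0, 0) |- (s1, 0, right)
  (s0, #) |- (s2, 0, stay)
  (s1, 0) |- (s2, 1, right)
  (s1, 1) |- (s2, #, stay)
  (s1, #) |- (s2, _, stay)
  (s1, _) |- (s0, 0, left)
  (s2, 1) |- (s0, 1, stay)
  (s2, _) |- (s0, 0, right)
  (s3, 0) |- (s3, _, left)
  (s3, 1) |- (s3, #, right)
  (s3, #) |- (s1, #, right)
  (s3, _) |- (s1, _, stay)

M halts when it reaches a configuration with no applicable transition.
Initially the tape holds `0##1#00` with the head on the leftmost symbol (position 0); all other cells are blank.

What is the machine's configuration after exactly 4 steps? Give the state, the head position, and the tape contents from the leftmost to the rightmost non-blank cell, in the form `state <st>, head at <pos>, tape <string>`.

state s2, head at 2, tape 0001#00

state=s0 head=0 tape=[0]##1#00   (s0,0)→(s1,0,right)
state=s1 head=1 tape=0[#]#1#00   (s1,#)→(s2,_,stay)
state=s2 head=1 tape=0[_]#1#00   (s2,_)→(s0,0,right)
state=s0 head=2 tape=00[#]1#00   (s0,#)→(s2,0,stay)
state=s2 head=2 tape=00[0]1#00
After 4 steps: state s2, head at 2, tape 0001#00.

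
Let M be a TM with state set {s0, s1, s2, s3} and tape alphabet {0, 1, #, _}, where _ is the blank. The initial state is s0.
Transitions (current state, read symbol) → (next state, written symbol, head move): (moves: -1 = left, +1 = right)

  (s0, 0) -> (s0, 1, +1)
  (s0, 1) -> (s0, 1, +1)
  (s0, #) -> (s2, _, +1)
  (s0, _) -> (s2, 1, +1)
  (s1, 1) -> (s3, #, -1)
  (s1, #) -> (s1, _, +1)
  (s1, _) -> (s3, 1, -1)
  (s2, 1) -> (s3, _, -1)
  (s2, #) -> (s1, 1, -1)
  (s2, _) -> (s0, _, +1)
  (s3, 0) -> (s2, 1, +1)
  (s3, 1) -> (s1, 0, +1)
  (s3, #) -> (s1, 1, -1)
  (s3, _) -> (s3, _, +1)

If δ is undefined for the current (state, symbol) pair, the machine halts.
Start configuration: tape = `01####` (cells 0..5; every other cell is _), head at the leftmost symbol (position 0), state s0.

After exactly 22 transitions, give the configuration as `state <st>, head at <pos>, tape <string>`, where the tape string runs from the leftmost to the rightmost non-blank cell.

state s3, head at 0, tape 1_11##

state=s0 head=0 tape=[0]1####   (s0,0)→(s0,1,+1)
state=s0 head=1 tape=1[1]####   (s0,1)→(s0,1,+1)
state=s0 head=2 tape=11[#]###   (s0,#)→(s2,_,+1)
state=s2 head=3 tape=11_[#]##   (s2,#)→(s1,1,-1)
state=s1 head=2 tape=11[_]1##   (s1,_)→(s3,1,-1)
state=s3 head=1 tape=1[1]11##   (s3,1)→(s1,0,+1)
state=s1 head=2 tape=10[1]1##   (s1,1)→(s3,#,-1)
state=s3 head=1 tape=1[0]#1##   (s3,0)→(s2,1,+1)
state=s2 head=2 tape=11[#]1##   (s2,#)→(s1,1,-1)
state=s1 head=1 tape=1[1]11##   (s1,1)→(s3,#,-1)
state=s3 head=0 tape=[1]#11##   (s3,1)→(s1,0,+1)
state=s1 head=1 tape=0[#]11##   (s1,#)→(s1,_,+1)
state=s1 head=2 tape=0_[1]1##   (s1,1)→(s3,#,-1)
state=s3 head=1 tape=0[_]#1##   (s3,_)→(s3,_,+1)
state=s3 head=2 tape=0_[#]1##   (s3,#)→(s1,1,-1)
state=s1 head=1 tape=0[_]11##   (s1,_)→(s3,1,-1)
state=s3 head=0 tape=[0]111##   (s3,0)→(s2,1,+1)
state=s2 head=1 tape=1[1]11##   (s2,1)→(s3,_,-1)
state=s3 head=0 tape=[1]_11##   (s3,1)→(s1,0,+1)
state=s1 head=1 tape=0[_]11##   (s1,_)→(s3,1,-1)
state=s3 head=0 tape=[0]111##   (s3,0)→(s2,1,+1)
state=s2 head=1 tape=1[1]11##   (s2,1)→(s3,_,-1)
state=s3 head=0 tape=[1]_11##
After 22 steps: state s3, head at 0, tape 1_11##.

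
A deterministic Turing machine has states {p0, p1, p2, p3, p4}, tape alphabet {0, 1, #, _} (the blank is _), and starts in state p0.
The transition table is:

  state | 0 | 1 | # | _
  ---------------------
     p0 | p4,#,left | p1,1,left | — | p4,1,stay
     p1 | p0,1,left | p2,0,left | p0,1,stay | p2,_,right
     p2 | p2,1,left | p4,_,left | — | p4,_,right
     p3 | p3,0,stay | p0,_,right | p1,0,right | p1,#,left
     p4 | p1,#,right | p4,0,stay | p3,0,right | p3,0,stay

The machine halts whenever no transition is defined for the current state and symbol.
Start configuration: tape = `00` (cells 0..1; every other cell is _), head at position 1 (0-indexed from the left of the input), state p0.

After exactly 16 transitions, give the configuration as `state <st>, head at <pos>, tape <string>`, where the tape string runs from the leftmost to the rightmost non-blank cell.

state p3, head at -1, tape 0_1

state=p0 head=1 tape=_0[0]   (p0,0)→(p4,#,left)
state=p4 head=0 tape=_[0]#   (p4,0)→(p1,#,right)
state=p1 head=1 tape=_#[#]   (p1,#)→(p0,1,stay)
state=p0 head=1 tape=_#[1]   (p0,1)→(p1,1,left)
state=p1 head=0 tape=_[#]1   (p1,#)→(p0,1,stay)
state=p0 head=0 tape=_[1]1   (p0,1)→(p1,1,left)
state=p1 head=-1 tape=[_]11   (p1,_)→(p2,_,right)
state=p2 head=0 tape=_[1]1   (p2,1)→(p4,_,left)
state=p4 head=-1 tape=[_]_1   (p4,_)→(p3,0,stay)
state=p3 head=-1 tape=[0]_1   (p3,0)→(p3,0,stay)
state=p3 head=-1 tape=[0]_1   (p3,0)→(p3,0,stay)
state=p3 head=-1 tape=[0]_1   (p3,0)→(p3,0,stay)
state=p3 head=-1 tape=[0]_1   (p3,0)→(p3,0,stay)
state=p3 head=-1 tape=[0]_1   (p3,0)→(p3,0,stay)
state=p3 head=-1 tape=[0]_1   (p3,0)→(p3,0,stay)
state=p3 head=-1 tape=[0]_1   (p3,0)→(p3,0,stay)
state=p3 head=-1 tape=[0]_1
After 16 steps: state p3, head at -1, tape 0_1.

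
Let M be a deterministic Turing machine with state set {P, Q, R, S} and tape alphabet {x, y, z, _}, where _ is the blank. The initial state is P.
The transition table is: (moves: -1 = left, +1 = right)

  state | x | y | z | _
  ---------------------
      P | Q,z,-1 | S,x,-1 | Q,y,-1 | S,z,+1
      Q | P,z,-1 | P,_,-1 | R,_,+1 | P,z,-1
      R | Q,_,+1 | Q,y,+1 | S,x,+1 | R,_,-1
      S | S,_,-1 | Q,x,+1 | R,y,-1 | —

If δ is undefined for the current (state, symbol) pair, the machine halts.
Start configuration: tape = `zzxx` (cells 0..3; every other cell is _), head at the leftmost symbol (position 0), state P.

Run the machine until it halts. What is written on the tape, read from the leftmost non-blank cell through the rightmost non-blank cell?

xx_z_zzxx

state=P head=0 tape=_____[z]zxx   (P,z)→(Q,y,-1)
state=Q head=-1 tape=____[_]yzxx   (Q,_)→(P,z,-1)
state=P head=-2 tape=___[_]zyzxx   (P,_)→(S,z,+1)
state=S head=-1 tape=___z[z]yzxx   (S,z)→(R,y,-1)
state=R head=-2 tape=___[z]yyzxx   (R,z)→(S,x,+1)
state=S head=-1 tape=___x[y]yzxx   (S,y)→(Q,x,+1)
state=Q head=0 tape=___xx[y]zxx   (Q,y)→(P,_,-1)
state=P head=-1 tape=___x[x]_zxx   (P,x)→(Q,z,-1)
state=Q head=-2 tape=___[x]z_zxx   (Q,x)→(P,z,-1)
state=P head=-3 tape=__[_]zz_zxx   (P,_)→(S,z,+1)
state=S head=-2 tape=__z[z]z_zxx   (S,z)→(R,y,-1)
state=R head=-3 tape=__[z]yz_zxx   (R,z)→(S,x,+1)
state=S head=-2 tape=__x[y]z_zxx   (S,y)→(Q,x,+1)
state=Q head=-1 tape=__xx[z]_zxx   (Q,z)→(R,_,+1)
state=R head=0 tape=__xx_[_]zxx   (R,_)→(R,_,-1)
state=R head=-1 tape=__xx[_]_zxx   (R,_)→(R,_,-1)
state=R head=-2 tape=__x[x]__zxx   (R,x)→(Q,_,+1)
state=Q head=-1 tape=__x_[_]_zxx   (Q,_)→(P,z,-1)
state=P head=-2 tape=__x[_]z_zxx   (P,_)→(S,z,+1)
state=S head=-1 tape=__xz[z]_zxx   (S,z)→(R,y,-1)
state=R head=-2 tape=__x[z]y_zxx   (R,z)→(S,x,+1)
state=S head=-1 tape=__xx[y]_zxx   (S,y)→(Q,x,+1)
state=Q head=0 tape=__xxx[_]zxx   (Q,_)→(P,z,-1)
state=P head=-1 tape=__xx[x]zzxx   (P,x)→(Q,z,-1)
state=Q head=-2 tape=__x[x]zzzxx   (Q,x)→(P,z,-1)
state=P head=-3 tape=__[x]zzzzxx   (P,x)→(Q,z,-1)
state=Q head=-4 tape=_[_]zzzzzxx   (Q,_)→(P,z,-1)
state=P head=-5 tape=[_]zzzzzzxx   (P,_)→(S,z,+1)
state=S head=-4 tape=z[z]zzzzzxx   (S,z)→(R,y,-1)
state=R head=-5 tape=[z]yzzzzzxx   (R,z)→(S,x,+1)
state=S head=-4 tape=x[y]zzzzzxx   (S,y)→(Q,x,+1)
state=Q head=-3 tape=xx[z]zzzzxx   (Q,z)→(R,_,+1)
state=R head=-2 tape=xx_[z]zzzxx   (R,z)→(S,x,+1)
state=S head=-1 tape=xx_x[z]zzxx   (S,z)→(R,y,-1)
state=R head=-2 tape=xx_[x]yzzxx   (R,x)→(Q,_,+1)
state=Q head=-1 tape=xx__[y]zzxx   (Q,y)→(P,_,-1)
state=P head=-2 tape=xx_[_]_zzxx   (P,_)→(S,z,+1)
state=S head=-1 tape=xx_z[_]zzxx
The non-blank tape span at halt is xx_z_zzxx.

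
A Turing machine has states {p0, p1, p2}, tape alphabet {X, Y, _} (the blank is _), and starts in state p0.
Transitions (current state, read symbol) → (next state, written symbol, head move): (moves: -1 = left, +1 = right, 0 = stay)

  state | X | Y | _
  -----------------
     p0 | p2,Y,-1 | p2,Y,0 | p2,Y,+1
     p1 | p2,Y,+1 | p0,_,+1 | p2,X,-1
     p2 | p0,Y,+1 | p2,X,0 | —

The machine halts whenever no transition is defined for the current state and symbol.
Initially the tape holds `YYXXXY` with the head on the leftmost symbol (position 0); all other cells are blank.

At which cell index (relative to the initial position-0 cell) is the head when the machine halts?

p0 | [Y]YXXXY__   read Y → write Y, move 0, go to p2
p2 | [Y]YXXXY__   read Y → write X, move 0, go to p2
p2 | [X]YXXXY__   read X → write Y, move +1, go to p0
p0 | Y[Y]XXXY__   read Y → write Y, move 0, go to p2
p2 | Y[Y]XXXY__   read Y → write X, move 0, go to p2
p2 | Y[X]XXXY__   read X → write Y, move +1, go to p0
p0 | YY[X]XXY__   read X → write Y, move -1, go to p2
p2 | Y[Y]YXXY__   read Y → write X, move 0, go to p2
p2 | Y[X]YXXY__   read X → write Y, move +1, go to p0
p0 | YY[Y]XXY__   read Y → write Y, move 0, go to p2
p2 | YY[Y]XXY__   read Y → write X, move 0, go to p2
p2 | YY[X]XXY__   read X → write Y, move +1, go to p0
p0 | YYY[X]XY__   read X → write Y, move -1, go to p2
p2 | YY[Y]YXY__   read Y → write X, move 0, go to p2
p2 | YY[X]YXY__   read X → write Y, move +1, go to p0
p0 | YYY[Y]XY__   read Y → write Y, move 0, go to p2
p2 | YYY[Y]XY__   read Y → write X, move 0, go to p2
p2 | YYY[X]XY__   read X → write Y, move +1, go to p0
p0 | YYYY[X]Y__   read X → write Y, move -1, go to p2
p2 | YYY[Y]YY__   read Y → write X, move 0, go to p2
p2 | YYY[X]YY__   read X → write Y, move +1, go to p0
p0 | YYYY[Y]Y__   read Y → write Y, move 0, go to p2
p2 | YYYY[Y]Y__   read Y → write X, move 0, go to p2
p2 | YYYY[X]Y__   read X → write Y, move +1, go to p0
p0 | YYYYY[Y]__   read Y → write Y, move 0, go to p2
p2 | YYYYY[Y]__   read Y → write X, move 0, go to p2
p2 | YYYYY[X]__   read X → write Y, move +1, go to p0
p0 | YYYYYY[_]_   read _ → write Y, move +1, go to p2
p2 | YYYYYYY[_]
At halt the head is at cell 7.

7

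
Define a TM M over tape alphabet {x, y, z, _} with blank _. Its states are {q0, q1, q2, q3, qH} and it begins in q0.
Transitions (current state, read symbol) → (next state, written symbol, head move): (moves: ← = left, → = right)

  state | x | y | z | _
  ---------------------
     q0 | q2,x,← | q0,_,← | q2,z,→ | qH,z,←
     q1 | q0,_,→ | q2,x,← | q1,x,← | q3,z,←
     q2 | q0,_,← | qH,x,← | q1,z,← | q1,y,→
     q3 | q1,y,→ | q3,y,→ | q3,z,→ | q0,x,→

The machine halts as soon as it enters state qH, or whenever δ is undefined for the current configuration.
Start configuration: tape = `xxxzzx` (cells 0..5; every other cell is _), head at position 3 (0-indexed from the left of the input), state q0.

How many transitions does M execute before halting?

state=q0 head=3 tape=xxx[z]zx___   (q0,z)→(q2,z,→)
state=q2 head=4 tape=xxxz[z]x___   (q2,z)→(q1,z,←)
state=q1 head=3 tape=xxx[z]zx___   (q1,z)→(q1,x,←)
state=q1 head=2 tape=xx[x]xzx___   (q1,x)→(q0,_,→)
state=q0 head=3 tape=xx_[x]zx___   (q0,x)→(q2,x,←)
state=q2 head=2 tape=xx[_]xzx___   (q2,_)→(q1,y,→)
state=q1 head=3 tape=xxy[x]zx___   (q1,x)→(q0,_,→)
state=q0 head=4 tape=xxy_[z]x___   (q0,z)→(q2,z,→)
state=q2 head=5 tape=xxy_z[x]___   (q2,x)→(q0,_,←)
state=q0 head=4 tape=xxy_[z]____   (q0,z)→(q2,z,→)
state=q2 head=5 tape=xxy_z[_]___   (q2,_)→(q1,y,→)
state=q1 head=6 tape=xxy_zy[_]__   (q1,_)→(q3,z,←)
state=q3 head=5 tape=xxy_z[y]z__   (q3,y)→(q3,y,→)
state=q3 head=6 tape=xxy_zy[z]__   (q3,z)→(q3,z,→)
state=q3 head=7 tape=xxy_zyz[_]_   (q3,_)→(q0,x,→)
state=q0 head=8 tape=xxy_zyzx[_]   (q0,_)→(qH,z,←)
state=qH head=7 tape=xxy_zyz[x]z
M halts after 16 transitions.

16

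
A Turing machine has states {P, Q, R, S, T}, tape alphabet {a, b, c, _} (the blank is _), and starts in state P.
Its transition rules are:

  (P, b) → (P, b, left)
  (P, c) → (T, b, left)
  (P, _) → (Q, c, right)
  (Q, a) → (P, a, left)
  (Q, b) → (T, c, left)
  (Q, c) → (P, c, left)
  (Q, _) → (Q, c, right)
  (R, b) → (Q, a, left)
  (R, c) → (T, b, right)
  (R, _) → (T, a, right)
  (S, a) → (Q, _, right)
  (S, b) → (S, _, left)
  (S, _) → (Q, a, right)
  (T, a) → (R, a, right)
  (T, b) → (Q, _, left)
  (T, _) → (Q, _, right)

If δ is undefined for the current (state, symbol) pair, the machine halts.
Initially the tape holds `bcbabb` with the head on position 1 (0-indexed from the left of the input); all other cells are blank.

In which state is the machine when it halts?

T

state=P head=1 tape=_b[c]babb   (P,c)→(T,b,left)
state=T head=0 tape=_[b]bbabb   (T,b)→(Q,_,left)
state=Q head=-1 tape=[_]_bbabb   (Q,_)→(Q,c,right)
state=Q head=0 tape=c[_]bbabb   (Q,_)→(Q,c,right)
state=Q head=1 tape=cc[b]babb   (Q,b)→(T,c,left)
state=T head=0 tape=c[c]cbabb
No transition is defined for (T, c); M halts in state T.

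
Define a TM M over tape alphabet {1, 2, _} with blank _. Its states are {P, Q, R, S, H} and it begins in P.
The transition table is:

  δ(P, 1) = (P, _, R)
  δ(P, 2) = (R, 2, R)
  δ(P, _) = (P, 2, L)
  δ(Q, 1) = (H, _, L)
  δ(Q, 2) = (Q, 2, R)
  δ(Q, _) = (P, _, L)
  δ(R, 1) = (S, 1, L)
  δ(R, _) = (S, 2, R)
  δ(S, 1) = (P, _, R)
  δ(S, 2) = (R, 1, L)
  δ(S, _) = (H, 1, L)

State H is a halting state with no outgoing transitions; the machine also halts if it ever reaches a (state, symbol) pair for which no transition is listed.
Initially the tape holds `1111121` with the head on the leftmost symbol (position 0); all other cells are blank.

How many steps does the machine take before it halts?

P | [1]111121_   read 1 → write _, move R, go to P
P | _[1]11121_   read 1 → write _, move R, go to P
P | __[1]1121_   read 1 → write _, move R, go to P
P | ___[1]121_   read 1 → write _, move R, go to P
P | ____[1]21_   read 1 → write _, move R, go to P
P | _____[2]1_   read 2 → write 2, move R, go to R
R | _____2[1]_   read 1 → write 1, move L, go to S
S | _____[2]1_   read 2 → write 1, move L, go to R
R | ____[_]11_   read _ → write 2, move R, go to S
S | ____2[1]1_   read 1 → write _, move R, go to P
P | ____2_[1]_   read 1 → write _, move R, go to P
P | ____2__[_]   read _ → write 2, move L, go to P
P | ____2_[_]2   read _ → write 2, move L, go to P
P | ____2[_]22   read _ → write 2, move L, go to P
P | ____[2]222   read 2 → write 2, move R, go to R
R | ____2[2]22
M halts after 15 transitions.

15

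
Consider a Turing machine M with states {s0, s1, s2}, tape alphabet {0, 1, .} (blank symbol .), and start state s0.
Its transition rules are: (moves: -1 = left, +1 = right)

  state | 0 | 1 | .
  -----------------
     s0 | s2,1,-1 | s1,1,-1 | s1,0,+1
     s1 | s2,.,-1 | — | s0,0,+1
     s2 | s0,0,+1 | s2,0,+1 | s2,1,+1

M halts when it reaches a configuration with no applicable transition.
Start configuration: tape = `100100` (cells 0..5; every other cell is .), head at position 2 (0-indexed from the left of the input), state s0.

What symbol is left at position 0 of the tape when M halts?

state=s0 head=2 tape=10[0]100   (s0,0)→(s2,1,-1)
state=s2 head=1 tape=1[0]1100   (s2,0)→(s0,0,+1)
state=s0 head=2 tape=10[1]100   (s0,1)→(s1,1,-1)
state=s1 head=1 tape=1[0]1100   (s1,0)→(s2,.,-1)
state=s2 head=0 tape=[1].1100   (s2,1)→(s2,0,+1)
state=s2 head=1 tape=0[.]1100   (s2,.)→(s2,1,+1)
state=s2 head=2 tape=01[1]100   (s2,1)→(s2,0,+1)
state=s2 head=3 tape=010[1]00   (s2,1)→(s2,0,+1)
state=s2 head=4 tape=0100[0]0   (s2,0)→(s0,0,+1)
state=s0 head=5 tape=01000[0]   (s0,0)→(s2,1,-1)
state=s2 head=4 tape=0100[0]1   (s2,0)→(s0,0,+1)
state=s0 head=5 tape=01000[1]   (s0,1)→(s1,1,-1)
state=s1 head=4 tape=0100[0]1   (s1,0)→(s2,.,-1)
state=s2 head=3 tape=010[0].1   (s2,0)→(s0,0,+1)
state=s0 head=4 tape=0100[.]1   (s0,.)→(s1,0,+1)
state=s1 head=5 tape=01000[1]
Cell 0 holds 0 when M halts.

0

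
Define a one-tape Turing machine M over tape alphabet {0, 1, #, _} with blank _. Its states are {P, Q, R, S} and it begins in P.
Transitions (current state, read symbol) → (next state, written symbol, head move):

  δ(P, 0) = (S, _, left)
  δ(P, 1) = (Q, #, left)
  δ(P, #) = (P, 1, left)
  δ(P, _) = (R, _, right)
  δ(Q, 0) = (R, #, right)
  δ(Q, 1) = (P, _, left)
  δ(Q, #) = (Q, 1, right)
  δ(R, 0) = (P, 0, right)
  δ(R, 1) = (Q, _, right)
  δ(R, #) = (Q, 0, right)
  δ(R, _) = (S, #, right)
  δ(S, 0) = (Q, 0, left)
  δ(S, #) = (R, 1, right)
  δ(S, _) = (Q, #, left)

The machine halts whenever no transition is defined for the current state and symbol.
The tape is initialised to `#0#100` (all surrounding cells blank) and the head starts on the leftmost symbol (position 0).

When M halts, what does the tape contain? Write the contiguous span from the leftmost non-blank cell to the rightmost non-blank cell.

P | _[#]0#100____   read # → write 1, move left, go to P
P | [_]10#100____   read _ → write _, move right, go to R
R | _[1]0#100____   read 1 → write _, move right, go to Q
Q | __[0]#100____   read 0 → write #, move right, go to R
R | __#[#]100____   read # → write 0, move right, go to Q
Q | __#0[1]00____   read 1 → write _, move left, go to P
P | __#[0]_00____   read 0 → write _, move left, go to S
S | __[#]__00____   read # → write 1, move right, go to R
R | __1[_]_00____   read _ → write #, move right, go to S
S | __1#[_]00____   read _ → write #, move left, go to Q
Q | __1[#]#00____   read # → write 1, move right, go to Q
Q | __11[#]00____   read # → write 1, move right, go to Q
Q | __111[0]0____   read 0 → write #, move right, go to R
R | __111#[0]____   read 0 → write 0, move right, go to P
P | __111#0[_]___   read _ → write _, move right, go to R
R | __111#0_[_]__   read _ → write #, move right, go to S
S | __111#0_#[_]_   read _ → write #, move left, go to Q
Q | __111#0_[#]#_   read # → write 1, move right, go to Q
Q | __111#0_1[#]_   read # → write 1, move right, go to Q
Q | __111#0_11[_]
The non-blank tape span at halt is 111#0_11.

111#0_11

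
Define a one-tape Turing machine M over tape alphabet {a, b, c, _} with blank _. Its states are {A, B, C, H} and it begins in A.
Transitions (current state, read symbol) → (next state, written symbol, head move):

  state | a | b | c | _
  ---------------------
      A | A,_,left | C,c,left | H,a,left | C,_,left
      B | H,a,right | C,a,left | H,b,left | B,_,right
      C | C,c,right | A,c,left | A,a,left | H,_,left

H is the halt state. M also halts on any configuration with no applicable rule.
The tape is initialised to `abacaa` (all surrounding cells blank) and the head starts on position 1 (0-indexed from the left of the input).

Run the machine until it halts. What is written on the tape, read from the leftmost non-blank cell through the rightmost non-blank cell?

A | _a[b]acaa   read b → write c, move left, go to C
C | _[a]cacaa   read a → write c, move right, go to C
C | _c[c]acaa   read c → write a, move left, go to A
A | _[c]aacaa   read c → write a, move left, go to H
H | [_]aaacaa
The non-blank tape span at halt is aaacaa.

aaacaa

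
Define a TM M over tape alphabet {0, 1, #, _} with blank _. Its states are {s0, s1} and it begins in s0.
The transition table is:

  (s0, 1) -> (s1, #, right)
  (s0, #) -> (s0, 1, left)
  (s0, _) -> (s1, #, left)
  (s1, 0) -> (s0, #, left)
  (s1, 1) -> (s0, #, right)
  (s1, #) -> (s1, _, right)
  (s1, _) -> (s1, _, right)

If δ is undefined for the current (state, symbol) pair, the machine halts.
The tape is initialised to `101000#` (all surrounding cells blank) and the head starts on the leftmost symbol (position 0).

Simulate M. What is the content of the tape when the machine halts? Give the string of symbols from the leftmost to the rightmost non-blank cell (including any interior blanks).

###000#

state=s0 head=0 tape=__[1]01000#   (s0,1)→(s1,#,right)
state=s1 head=1 tape=__#[0]1000#   (s1,0)→(s0,#,left)
state=s0 head=0 tape=__[#]#1000#   (s0,#)→(s0,1,left)
state=s0 head=-1 tape=_[_]1#1000#   (s0,_)→(s1,#,left)
state=s1 head=-2 tape=[_]#1#1000#   (s1,_)→(s1,_,right)
state=s1 head=-1 tape=_[#]1#1000#   (s1,#)→(s1,_,right)
state=s1 head=0 tape=__[1]#1000#   (s1,1)→(s0,#,right)
state=s0 head=1 tape=__#[#]1000#   (s0,#)→(s0,1,left)
state=s0 head=0 tape=__[#]11000#   (s0,#)→(s0,1,left)
state=s0 head=-1 tape=_[_]111000#   (s0,_)→(s1,#,left)
state=s1 head=-2 tape=[_]#111000#   (s1,_)→(s1,_,right)
state=s1 head=-1 tape=_[#]111000#   (s1,#)→(s1,_,right)
state=s1 head=0 tape=__[1]11000#   (s1,1)→(s0,#,right)
state=s0 head=1 tape=__#[1]1000#   (s0,1)→(s1,#,right)
state=s1 head=2 tape=__##[1]000#   (s1,1)→(s0,#,right)
state=s0 head=3 tape=__###[0]00#
The non-blank tape span at halt is ###000#.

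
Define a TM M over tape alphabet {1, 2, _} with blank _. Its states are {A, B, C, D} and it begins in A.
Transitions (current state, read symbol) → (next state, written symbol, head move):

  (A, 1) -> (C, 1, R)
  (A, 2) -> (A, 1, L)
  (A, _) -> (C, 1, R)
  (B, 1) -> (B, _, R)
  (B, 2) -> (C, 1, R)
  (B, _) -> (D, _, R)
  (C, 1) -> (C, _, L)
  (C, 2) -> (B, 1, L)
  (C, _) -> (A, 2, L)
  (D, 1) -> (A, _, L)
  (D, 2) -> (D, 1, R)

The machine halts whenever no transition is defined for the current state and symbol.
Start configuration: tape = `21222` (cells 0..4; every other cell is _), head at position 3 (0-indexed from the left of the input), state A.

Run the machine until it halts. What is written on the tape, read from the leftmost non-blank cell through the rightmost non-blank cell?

12

A | _212[2]2   read 2 → write 1, move L, go to A
A | _21[2]12   read 2 → write 1, move L, go to A
A | _2[1]112   read 1 → write 1, move R, go to C
C | _21[1]12   read 1 → write _, move L, go to C
C | _2[1]_12   read 1 → write _, move L, go to C
C | _[2]__12   read 2 → write 1, move L, go to B
B | [_]1__12   read _ → write _, move R, go to D
D | _[1]__12   read 1 → write _, move L, go to A
A | [_]___12   read _ → write 1, move R, go to C
C | 1[_]__12   read _ → write 2, move L, go to A
A | [1]2__12   read 1 → write 1, move R, go to C
C | 1[2]__12   read 2 → write 1, move L, go to B
B | [1]1__12   read 1 → write _, move R, go to B
B | _[1]__12   read 1 → write _, move R, go to B
B | __[_]_12   read _ → write _, move R, go to D
D | ___[_]12
The non-blank tape span at halt is 12.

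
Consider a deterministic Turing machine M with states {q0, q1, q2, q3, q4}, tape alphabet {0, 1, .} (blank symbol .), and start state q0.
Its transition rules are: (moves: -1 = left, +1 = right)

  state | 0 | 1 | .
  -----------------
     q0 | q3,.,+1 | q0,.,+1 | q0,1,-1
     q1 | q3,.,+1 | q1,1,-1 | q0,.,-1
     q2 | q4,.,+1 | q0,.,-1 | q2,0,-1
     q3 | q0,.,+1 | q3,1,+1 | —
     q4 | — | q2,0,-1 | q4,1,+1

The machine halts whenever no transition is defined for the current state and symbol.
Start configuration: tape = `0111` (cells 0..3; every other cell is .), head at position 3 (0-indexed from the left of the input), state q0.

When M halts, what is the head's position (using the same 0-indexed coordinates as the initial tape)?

state=q0 head=3 tape=011[1]....   (q0,1)→(q0,.,+1)
state=q0 head=4 tape=011.[.]...   (q0,.)→(q0,1,-1)
state=q0 head=3 tape=011[.]1...   (q0,.)→(q0,1,-1)
state=q0 head=2 tape=01[1]11...   (q0,1)→(q0,.,+1)
state=q0 head=3 tape=01.[1]1...   (q0,1)→(q0,.,+1)
state=q0 head=4 tape=01..[1]...   (q0,1)→(q0,.,+1)
state=q0 head=5 tape=01...[.]..   (q0,.)→(q0,1,-1)
state=q0 head=4 tape=01..[.]1..   (q0,.)→(q0,1,-1)
state=q0 head=3 tape=01.[.]11..   (q0,.)→(q0,1,-1)
state=q0 head=2 tape=01[.]111..   (q0,.)→(q0,1,-1)
state=q0 head=1 tape=0[1]1111..   (q0,1)→(q0,.,+1)
state=q0 head=2 tape=0.[1]111..   (q0,1)→(q0,.,+1)
state=q0 head=3 tape=0..[1]11..   (q0,1)→(q0,.,+1)
state=q0 head=4 tape=0...[1]1..   (q0,1)→(q0,.,+1)
state=q0 head=5 tape=0....[1]..   (q0,1)→(q0,.,+1)
state=q0 head=6 tape=0.....[.].   (q0,.)→(q0,1,-1)
state=q0 head=5 tape=0....[.]1.   (q0,.)→(q0,1,-1)
state=q0 head=4 tape=0...[.]11.   (q0,.)→(q0,1,-1)
state=q0 head=3 tape=0..[.]111.   (q0,.)→(q0,1,-1)
state=q0 head=2 tape=0.[.]1111.   (q0,.)→(q0,1,-1)
state=q0 head=1 tape=0[.]11111.   (q0,.)→(q0,1,-1)
state=q0 head=0 tape=[0]111111.   (q0,0)→(q3,.,+1)
state=q3 head=1 tape=.[1]11111.   (q3,1)→(q3,1,+1)
state=q3 head=2 tape=.1[1]1111.   (q3,1)→(q3,1,+1)
state=q3 head=3 tape=.11[1]111.   (q3,1)→(q3,1,+1)
state=q3 head=4 tape=.111[1]11.   (q3,1)→(q3,1,+1)
state=q3 head=5 tape=.1111[1]1.   (q3,1)→(q3,1,+1)
state=q3 head=6 tape=.11111[1].   (q3,1)→(q3,1,+1)
state=q3 head=7 tape=.111111[.]
At halt the head is at cell 7.

7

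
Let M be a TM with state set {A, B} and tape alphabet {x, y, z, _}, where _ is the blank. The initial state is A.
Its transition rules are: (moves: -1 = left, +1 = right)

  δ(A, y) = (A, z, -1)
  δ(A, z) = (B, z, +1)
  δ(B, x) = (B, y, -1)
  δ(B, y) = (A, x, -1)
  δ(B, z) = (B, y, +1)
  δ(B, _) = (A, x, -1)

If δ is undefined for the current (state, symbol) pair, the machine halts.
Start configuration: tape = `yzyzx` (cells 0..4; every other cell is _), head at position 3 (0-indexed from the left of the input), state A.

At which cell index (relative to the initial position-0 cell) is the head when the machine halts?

-1

A | _yzy[z]x   read z → write z, move +1, go to B
B | _yzyz[x]   read x → write y, move -1, go to B
B | _yzy[z]y   read z → write y, move +1, go to B
B | _yzyy[y]   read y → write x, move -1, go to A
A | _yzy[y]x   read y → write z, move -1, go to A
A | _yz[y]zx   read y → write z, move -1, go to A
A | _y[z]zzx   read z → write z, move +1, go to B
B | _yz[z]zx   read z → write y, move +1, go to B
B | _yzy[z]x   read z → write y, move +1, go to B
B | _yzyy[x]   read x → write y, move -1, go to B
B | _yzy[y]y   read y → write x, move -1, go to A
A | _yz[y]xy   read y → write z, move -1, go to A
A | _y[z]zxy   read z → write z, move +1, go to B
B | _yz[z]xy   read z → write y, move +1, go to B
B | _yzy[x]y   read x → write y, move -1, go to B
B | _yz[y]yy   read y → write x, move -1, go to A
A | _y[z]xyy   read z → write z, move +1, go to B
B | _yz[x]yy   read x → write y, move -1, go to B
B | _y[z]yyy   read z → write y, move +1, go to B
B | _yy[y]yy   read y → write x, move -1, go to A
A | _y[y]xyy   read y → write z, move -1, go to A
A | _[y]zxyy   read y → write z, move -1, go to A
A | [_]zzxyy
At halt the head is at cell -1.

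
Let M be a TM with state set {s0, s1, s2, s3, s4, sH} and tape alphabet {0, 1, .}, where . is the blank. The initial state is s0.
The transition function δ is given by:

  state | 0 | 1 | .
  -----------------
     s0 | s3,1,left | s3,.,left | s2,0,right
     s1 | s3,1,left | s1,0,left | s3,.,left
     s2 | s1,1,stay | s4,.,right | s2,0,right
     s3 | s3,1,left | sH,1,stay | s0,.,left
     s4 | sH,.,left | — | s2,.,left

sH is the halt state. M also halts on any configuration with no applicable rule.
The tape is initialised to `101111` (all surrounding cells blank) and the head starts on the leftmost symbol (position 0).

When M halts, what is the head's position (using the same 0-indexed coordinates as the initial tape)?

s0 | ....[1]01111   read 1 → write ., move left, go to s3
s3 | ...[.].01111   read . → write ., move left, go to s0
s0 | ..[.]..01111   read . → write 0, move right, go to s2
s2 | ..0[.].01111   read . → write 0, move right, go to s2
s2 | ..00[.]01111   read . → write 0, move right, go to s2
s2 | ..000[0]1111   read 0 → write 1, move stay, go to s1
s1 | ..000[1]1111   read 1 → write 0, move left, go to s1
s1 | ..00[0]01111   read 0 → write 1, move left, go to s3
s3 | ..0[0]101111   read 0 → write 1, move left, go to s3
s3 | ..[0]1101111   read 0 → write 1, move left, go to s3
s3 | .[.]11101111   read . → write ., move left, go to s0
s0 | [.].11101111   read . → write 0, move right, go to s2
s2 | 0[.]11101111   read . → write 0, move right, go to s2
s2 | 00[1]1101111   read 1 → write ., move right, go to s4
s4 | 00.[1]101111
At halt the head is at cell -1.

-1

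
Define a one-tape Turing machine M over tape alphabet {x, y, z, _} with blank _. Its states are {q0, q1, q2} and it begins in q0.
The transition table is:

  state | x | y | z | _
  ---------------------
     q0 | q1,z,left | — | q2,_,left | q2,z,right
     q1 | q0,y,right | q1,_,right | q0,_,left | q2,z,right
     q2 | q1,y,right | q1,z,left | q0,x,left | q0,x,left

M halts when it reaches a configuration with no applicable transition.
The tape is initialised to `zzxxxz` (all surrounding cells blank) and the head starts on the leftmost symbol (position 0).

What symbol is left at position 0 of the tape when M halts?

_

state=q0 head=0 tape=_____[z]zxxxz   (q0,z)→(q2,_,left)
state=q2 head=-1 tape=____[_]_zxxxz   (q2,_)→(q0,x,left)
state=q0 head=-2 tape=___[_]x_zxxxz   (q0,_)→(q2,z,right)
state=q2 head=-1 tape=___z[x]_zxxxz   (q2,x)→(q1,y,right)
state=q1 head=0 tape=___zy[_]zxxxz   (q1,_)→(q2,z,right)
state=q2 head=1 tape=___zyz[z]xxxz   (q2,z)→(q0,x,left)
state=q0 head=0 tape=___zy[z]xxxxz   (q0,z)→(q2,_,left)
state=q2 head=-1 tape=___z[y]_xxxxz   (q2,y)→(q1,z,left)
state=q1 head=-2 tape=___[z]z_xxxxz   (q1,z)→(q0,_,left)
state=q0 head=-3 tape=__[_]_z_xxxxz   (q0,_)→(q2,z,right)
state=q2 head=-2 tape=__z[_]z_xxxxz   (q2,_)→(q0,x,left)
state=q0 head=-3 tape=__[z]xz_xxxxz   (q0,z)→(q2,_,left)
state=q2 head=-4 tape=_[_]_xz_xxxxz   (q2,_)→(q0,x,left)
state=q0 head=-5 tape=[_]x_xz_xxxxz   (q0,_)→(q2,z,right)
state=q2 head=-4 tape=z[x]_xz_xxxxz   (q2,x)→(q1,y,right)
state=q1 head=-3 tape=zy[_]xz_xxxxz   (q1,_)→(q2,z,right)
state=q2 head=-2 tape=zyz[x]z_xxxxz   (q2,x)→(q1,y,right)
state=q1 head=-1 tape=zyzy[z]_xxxxz   (q1,z)→(q0,_,left)
state=q0 head=-2 tape=zyz[y]__xxxxz
Cell 0 holds _ when M halts.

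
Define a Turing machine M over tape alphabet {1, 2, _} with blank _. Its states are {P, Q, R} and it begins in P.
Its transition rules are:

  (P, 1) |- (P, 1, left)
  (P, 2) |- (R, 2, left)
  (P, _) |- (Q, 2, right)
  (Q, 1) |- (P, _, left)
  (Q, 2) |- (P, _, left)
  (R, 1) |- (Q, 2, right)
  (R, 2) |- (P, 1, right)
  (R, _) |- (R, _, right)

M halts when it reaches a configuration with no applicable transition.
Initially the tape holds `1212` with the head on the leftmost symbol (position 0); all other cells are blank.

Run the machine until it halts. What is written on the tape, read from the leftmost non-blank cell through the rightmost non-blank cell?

state=P head=0 tape=__[1]212   (P,1)→(P,1,left)
state=P head=-1 tape=_[_]1212   (P,_)→(Q,2,right)
state=Q head=0 tape=_2[1]212   (Q,1)→(P,_,left)
state=P head=-1 tape=_[2]_212   (P,2)→(R,2,left)
state=R head=-2 tape=[_]2_212   (R,_)→(R,_,right)
state=R head=-1 tape=_[2]_212   (R,2)→(P,1,right)
state=P head=0 tape=_1[_]212   (P,_)→(Q,2,right)
state=Q head=1 tape=_12[2]12   (Q,2)→(P,_,left)
state=P head=0 tape=_1[2]_12   (P,2)→(R,2,left)
state=R head=-1 tape=_[1]2_12   (R,1)→(Q,2,right)
state=Q head=0 tape=_2[2]_12   (Q,2)→(P,_,left)
state=P head=-1 tape=_[2]__12   (P,2)→(R,2,left)
state=R head=-2 tape=[_]2__12   (R,_)→(R,_,right)
state=R head=-1 tape=_[2]__12   (R,2)→(P,1,right)
state=P head=0 tape=_1[_]_12   (P,_)→(Q,2,right)
state=Q head=1 tape=_12[_]12
The non-blank tape span at halt is 12_12.

12_12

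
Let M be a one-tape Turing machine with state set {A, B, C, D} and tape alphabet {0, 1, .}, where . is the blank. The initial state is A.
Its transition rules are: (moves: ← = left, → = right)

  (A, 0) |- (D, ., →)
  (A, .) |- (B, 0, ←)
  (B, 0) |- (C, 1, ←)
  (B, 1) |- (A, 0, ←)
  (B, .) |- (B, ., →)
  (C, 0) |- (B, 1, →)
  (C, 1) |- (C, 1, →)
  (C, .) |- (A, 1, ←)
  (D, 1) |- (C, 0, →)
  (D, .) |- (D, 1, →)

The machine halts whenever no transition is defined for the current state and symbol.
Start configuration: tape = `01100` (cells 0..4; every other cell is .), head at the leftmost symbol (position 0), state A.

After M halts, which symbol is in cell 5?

A | [0]1100.   read 0 → write ., move →, go to D
D | .[1]100.   read 1 → write 0, move →, go to C
C | .0[1]00.   read 1 → write 1, move →, go to C
C | .01[0]0.   read 0 → write 1, move →, go to B
B | .011[0].   read 0 → write 1, move ←, go to C
C | .01[1]1.   read 1 → write 1, move →, go to C
C | .011[1].   read 1 → write 1, move →, go to C
C | .0111[.]   read . → write 1, move ←, go to A
A | .011[1]1
Cell 5 holds 1 when M halts.

1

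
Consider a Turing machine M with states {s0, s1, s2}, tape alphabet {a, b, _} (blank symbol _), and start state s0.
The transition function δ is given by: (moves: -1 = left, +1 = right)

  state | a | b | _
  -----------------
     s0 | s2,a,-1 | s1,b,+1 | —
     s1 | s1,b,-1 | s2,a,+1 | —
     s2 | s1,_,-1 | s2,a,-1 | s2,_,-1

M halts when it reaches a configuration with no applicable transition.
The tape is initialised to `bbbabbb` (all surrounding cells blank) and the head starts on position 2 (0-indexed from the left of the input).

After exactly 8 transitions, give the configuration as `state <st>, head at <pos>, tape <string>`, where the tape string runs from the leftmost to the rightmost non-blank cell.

state s1, head at 0, tape b__abbb

state=s0 head=2 tape=bb[b]abbb   (s0,b)→(s1,b,+1)
state=s1 head=3 tape=bbb[a]bbb   (s1,a)→(s1,b,-1)
state=s1 head=2 tape=bb[b]bbbb   (s1,b)→(s2,a,+1)
state=s2 head=3 tape=bba[b]bbb   (s2,b)→(s2,a,-1)
state=s2 head=2 tape=bb[a]abbb   (s2,a)→(s1,_,-1)
state=s1 head=1 tape=b[b]_abbb   (s1,b)→(s2,a,+1)
state=s2 head=2 tape=ba[_]abbb   (s2,_)→(s2,_,-1)
state=s2 head=1 tape=b[a]_abbb   (s2,a)→(s1,_,-1)
state=s1 head=0 tape=[b]__abbb
After 8 steps: state s1, head at 0, tape b__abbb.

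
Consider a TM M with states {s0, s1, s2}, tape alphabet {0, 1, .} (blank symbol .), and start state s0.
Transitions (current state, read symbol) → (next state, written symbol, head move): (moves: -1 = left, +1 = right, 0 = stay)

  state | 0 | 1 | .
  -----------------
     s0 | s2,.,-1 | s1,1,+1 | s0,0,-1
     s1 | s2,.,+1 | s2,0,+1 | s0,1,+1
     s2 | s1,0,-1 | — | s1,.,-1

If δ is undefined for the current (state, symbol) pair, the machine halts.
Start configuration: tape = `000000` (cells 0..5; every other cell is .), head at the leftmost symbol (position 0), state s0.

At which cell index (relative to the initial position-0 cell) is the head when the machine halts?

state=s0 head=0 tape=..[0]00000   (s0,0)→(s2,.,-1)
state=s2 head=-1 tape=.[.].00000   (s2,.)→(s1,.,-1)
state=s1 head=-2 tape=[.]..00000   (s1,.)→(s0,1,+1)
state=s0 head=-1 tape=1[.].00000   (s0,.)→(s0,0,-1)
state=s0 head=-2 tape=[1]0.00000   (s0,1)→(s1,1,+1)
state=s1 head=-1 tape=1[0].00000   (s1,0)→(s2,.,+1)
state=s2 head=0 tape=1.[.]00000   (s2,.)→(s1,.,-1)
state=s1 head=-1 tape=1[.].00000   (s1,.)→(s0,1,+1)
state=s0 head=0 tape=11[.]00000   (s0,.)→(s0,0,-1)
state=s0 head=-1 tape=1[1]000000   (s0,1)→(s1,1,+1)
state=s1 head=0 tape=11[0]00000   (s1,0)→(s2,.,+1)
state=s2 head=1 tape=11.[0]0000   (s2,0)→(s1,0,-1)
state=s1 head=0 tape=11[.]00000   (s1,.)→(s0,1,+1)
state=s0 head=1 tape=111[0]0000   (s0,0)→(s2,.,-1)
state=s2 head=0 tape=11[1].0000
At halt the head is at cell 0.

0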